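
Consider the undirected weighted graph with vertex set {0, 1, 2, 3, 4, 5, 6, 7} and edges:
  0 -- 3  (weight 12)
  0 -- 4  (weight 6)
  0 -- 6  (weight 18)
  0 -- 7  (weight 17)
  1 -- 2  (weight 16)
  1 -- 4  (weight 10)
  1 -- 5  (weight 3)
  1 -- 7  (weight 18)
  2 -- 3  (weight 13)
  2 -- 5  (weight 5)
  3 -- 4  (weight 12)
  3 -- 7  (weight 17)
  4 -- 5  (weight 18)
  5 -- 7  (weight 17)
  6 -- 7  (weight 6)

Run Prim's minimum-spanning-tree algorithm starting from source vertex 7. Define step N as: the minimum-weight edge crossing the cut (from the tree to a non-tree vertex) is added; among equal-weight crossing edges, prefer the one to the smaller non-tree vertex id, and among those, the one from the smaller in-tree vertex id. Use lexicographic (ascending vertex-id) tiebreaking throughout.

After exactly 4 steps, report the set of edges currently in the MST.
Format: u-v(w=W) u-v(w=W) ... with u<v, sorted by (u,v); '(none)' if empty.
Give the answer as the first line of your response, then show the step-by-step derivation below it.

0-4(w=6) 0-7(w=17) 1-4(w=10) 6-7(w=6)

step 1: add edge 6-7 (w=6); MST = {6-7(w=6)}
step 2: add edge 0-7 (w=17); MST = {0-7(w=17) 6-7(w=6)}
step 3: add edge 0-4 (w=6); MST = {0-4(w=6) 0-7(w=17) 6-7(w=6)}
step 4: add edge 1-4 (w=10); MST = {0-4(w=6) 0-7(w=17) 1-4(w=10) 6-7(w=6)}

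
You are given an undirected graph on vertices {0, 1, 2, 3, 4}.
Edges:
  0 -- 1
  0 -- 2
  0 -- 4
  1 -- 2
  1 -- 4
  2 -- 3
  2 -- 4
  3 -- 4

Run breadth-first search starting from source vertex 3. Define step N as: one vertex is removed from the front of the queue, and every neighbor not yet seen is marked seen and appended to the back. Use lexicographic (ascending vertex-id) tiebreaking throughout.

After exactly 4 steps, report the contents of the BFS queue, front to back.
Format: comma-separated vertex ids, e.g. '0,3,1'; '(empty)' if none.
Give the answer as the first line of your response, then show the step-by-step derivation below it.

1

step 1: dequeue 3; queue=[2,4]; order=3
step 2: dequeue 2; queue=[4,0,1]; order=3,2
step 3: dequeue 4; queue=[0,1]; order=3,2,4
step 4: dequeue 0; queue=[1]; order=3,2,4,0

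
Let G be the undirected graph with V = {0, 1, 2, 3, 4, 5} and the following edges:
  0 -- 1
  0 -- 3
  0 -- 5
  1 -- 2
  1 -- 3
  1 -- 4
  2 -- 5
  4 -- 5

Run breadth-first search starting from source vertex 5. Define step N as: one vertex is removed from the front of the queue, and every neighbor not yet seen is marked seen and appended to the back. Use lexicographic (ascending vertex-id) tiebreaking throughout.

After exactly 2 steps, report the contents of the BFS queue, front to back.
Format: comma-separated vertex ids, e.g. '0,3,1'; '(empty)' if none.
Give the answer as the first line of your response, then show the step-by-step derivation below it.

2,4,1,3

step 1: dequeue 5; queue=[0,2,4]; order=5
step 2: dequeue 0; queue=[2,4,1,3]; order=5,0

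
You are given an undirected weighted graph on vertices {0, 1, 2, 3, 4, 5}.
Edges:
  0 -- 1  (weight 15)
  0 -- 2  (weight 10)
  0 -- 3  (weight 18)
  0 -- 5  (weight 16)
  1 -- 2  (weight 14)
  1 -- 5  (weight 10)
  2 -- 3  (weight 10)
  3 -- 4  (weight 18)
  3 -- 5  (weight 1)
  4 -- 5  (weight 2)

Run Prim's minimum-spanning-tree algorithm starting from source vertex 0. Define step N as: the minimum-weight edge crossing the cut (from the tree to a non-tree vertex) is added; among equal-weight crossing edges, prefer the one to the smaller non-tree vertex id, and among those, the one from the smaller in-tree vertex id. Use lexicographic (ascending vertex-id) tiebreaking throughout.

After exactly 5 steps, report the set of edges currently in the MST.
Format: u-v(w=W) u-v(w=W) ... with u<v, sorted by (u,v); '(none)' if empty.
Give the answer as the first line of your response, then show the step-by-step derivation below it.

0-2(w=10) 1-5(w=10) 2-3(w=10) 3-5(w=1) 4-5(w=2)

step 1: add edge 0-2 (w=10); MST = {0-2(w=10)}
step 2: add edge 2-3 (w=10); MST = {0-2(w=10) 2-3(w=10)}
step 3: add edge 3-5 (w=1); MST = {0-2(w=10) 2-3(w=10) 3-5(w=1)}
step 4: add edge 4-5 (w=2); MST = {0-2(w=10) 2-3(w=10) 3-5(w=1) 4-5(w=2)}
step 5: add edge 1-5 (w=10); MST = {0-2(w=10) 1-5(w=10) 2-3(w=10) 3-5(w=1) 4-5(w=2)}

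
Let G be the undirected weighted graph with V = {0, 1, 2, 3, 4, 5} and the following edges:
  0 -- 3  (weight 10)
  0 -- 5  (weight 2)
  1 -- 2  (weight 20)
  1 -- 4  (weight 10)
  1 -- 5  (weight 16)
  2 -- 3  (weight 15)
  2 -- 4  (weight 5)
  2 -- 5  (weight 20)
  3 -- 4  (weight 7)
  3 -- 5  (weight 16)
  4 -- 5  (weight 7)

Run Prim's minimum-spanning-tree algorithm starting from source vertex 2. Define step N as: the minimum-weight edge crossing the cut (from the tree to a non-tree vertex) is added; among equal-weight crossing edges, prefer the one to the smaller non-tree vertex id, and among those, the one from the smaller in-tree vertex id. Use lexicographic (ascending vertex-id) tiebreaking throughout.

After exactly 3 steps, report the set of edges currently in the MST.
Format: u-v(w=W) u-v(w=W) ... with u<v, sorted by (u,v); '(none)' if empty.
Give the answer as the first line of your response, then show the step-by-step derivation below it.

2-4(w=5) 3-4(w=7) 4-5(w=7)

step 1: add edge 2-4 (w=5); MST = {2-4(w=5)}
step 2: add edge 3-4 (w=7); MST = {2-4(w=5) 3-4(w=7)}
step 3: add edge 4-5 (w=7); MST = {2-4(w=5) 3-4(w=7) 4-5(w=7)}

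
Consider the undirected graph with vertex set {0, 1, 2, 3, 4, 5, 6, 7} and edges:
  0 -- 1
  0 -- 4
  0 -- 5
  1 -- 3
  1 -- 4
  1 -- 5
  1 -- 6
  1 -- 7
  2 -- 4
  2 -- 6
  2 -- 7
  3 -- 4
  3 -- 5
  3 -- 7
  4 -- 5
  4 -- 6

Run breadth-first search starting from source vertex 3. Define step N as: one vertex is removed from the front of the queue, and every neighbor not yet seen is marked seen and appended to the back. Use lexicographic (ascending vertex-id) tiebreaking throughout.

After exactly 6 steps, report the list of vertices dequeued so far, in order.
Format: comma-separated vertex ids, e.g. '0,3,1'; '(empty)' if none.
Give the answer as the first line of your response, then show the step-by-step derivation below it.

3,1,4,5,7,0

step 1: dequeue 3; queue=[1,4,5,7]; order=3
step 2: dequeue 1; queue=[4,5,7,0,6]; order=3,1
step 3: dequeue 4; queue=[5,7,0,6,2]; order=3,1,4
step 4: dequeue 5; queue=[7,0,6,2]; order=3,1,4,5
step 5: dequeue 7; queue=[0,6,2]; order=3,1,4,5,7
step 6: dequeue 0; queue=[6,2]; order=3,1,4,5,7,0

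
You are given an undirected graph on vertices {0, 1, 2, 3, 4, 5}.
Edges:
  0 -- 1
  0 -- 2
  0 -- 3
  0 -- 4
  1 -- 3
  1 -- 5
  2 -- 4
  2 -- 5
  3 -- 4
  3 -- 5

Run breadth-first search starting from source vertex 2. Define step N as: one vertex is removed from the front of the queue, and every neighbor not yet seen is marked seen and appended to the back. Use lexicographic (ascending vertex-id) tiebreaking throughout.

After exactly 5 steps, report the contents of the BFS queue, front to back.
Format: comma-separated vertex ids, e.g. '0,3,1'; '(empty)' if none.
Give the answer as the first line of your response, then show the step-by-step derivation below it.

3

step 1: dequeue 2; queue=[0,4,5]; order=2
step 2: dequeue 0; queue=[4,5,1,3]; order=2,0
step 3: dequeue 4; queue=[5,1,3]; order=2,0,4
step 4: dequeue 5; queue=[1,3]; order=2,0,4,5
step 5: dequeue 1; queue=[3]; order=2,0,4,5,1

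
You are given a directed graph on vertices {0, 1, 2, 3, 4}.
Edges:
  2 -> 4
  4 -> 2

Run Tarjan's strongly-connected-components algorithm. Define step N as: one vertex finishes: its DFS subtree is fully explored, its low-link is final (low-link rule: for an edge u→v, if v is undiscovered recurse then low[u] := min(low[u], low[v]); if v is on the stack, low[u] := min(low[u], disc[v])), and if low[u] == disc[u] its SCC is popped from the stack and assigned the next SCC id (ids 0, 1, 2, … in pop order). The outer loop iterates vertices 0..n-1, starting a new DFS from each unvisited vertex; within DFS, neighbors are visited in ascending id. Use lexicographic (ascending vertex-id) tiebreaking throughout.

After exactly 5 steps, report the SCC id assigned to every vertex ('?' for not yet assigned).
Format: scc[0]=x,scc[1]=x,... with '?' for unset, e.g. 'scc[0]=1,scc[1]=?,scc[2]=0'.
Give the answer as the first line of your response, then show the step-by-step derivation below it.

scc[0]=0,scc[1]=1,scc[2]=2,scc[3]=3,scc[4]=2

step 1: low=(low[0]=0,low[1]=?,low[2]=?,low[3]=?,low[4]=?); scc=(scc[0]=0,scc[1]=?,scc[2]=?,scc[3]=?,scc[4]=?)
step 2: low=(low[0]=0,low[1]=1,low[2]=?,low[3]=?,low[4]=?); scc=(scc[0]=0,scc[1]=1,scc[2]=?,scc[3]=?,scc[4]=?)
step 3: low=(low[0]=0,low[1]=1,low[2]=2,low[3]=?,low[4]=2); scc=(scc[0]=0,scc[1]=1,scc[2]=?,scc[3]=?,scc[4]=?)
step 4: low=(low[0]=0,low[1]=1,low[2]=2,low[3]=?,low[4]=2); scc=(scc[0]=0,scc[1]=1,scc[2]=2,scc[3]=?,scc[4]=2)
step 5: low=(low[0]=0,low[1]=1,low[2]=2,low[3]=4,low[4]=2); scc=(scc[0]=0,scc[1]=1,scc[2]=2,scc[3]=3,scc[4]=2)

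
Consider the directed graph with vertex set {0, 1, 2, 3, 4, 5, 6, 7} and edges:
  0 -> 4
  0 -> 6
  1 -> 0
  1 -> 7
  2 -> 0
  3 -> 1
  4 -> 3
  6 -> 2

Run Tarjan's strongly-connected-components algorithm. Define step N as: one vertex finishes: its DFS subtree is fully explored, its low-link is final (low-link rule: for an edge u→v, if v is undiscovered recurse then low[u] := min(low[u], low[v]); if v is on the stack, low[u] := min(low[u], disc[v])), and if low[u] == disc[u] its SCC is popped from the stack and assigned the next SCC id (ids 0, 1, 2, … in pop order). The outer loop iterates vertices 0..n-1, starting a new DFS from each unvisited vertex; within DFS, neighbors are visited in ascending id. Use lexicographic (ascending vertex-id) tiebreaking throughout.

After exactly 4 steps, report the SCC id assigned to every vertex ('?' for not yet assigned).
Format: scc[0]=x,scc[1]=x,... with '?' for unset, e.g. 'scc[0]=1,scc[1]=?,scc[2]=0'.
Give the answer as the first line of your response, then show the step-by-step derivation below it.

scc[0]=?,scc[1]=?,scc[2]=?,scc[3]=?,scc[4]=?,scc[5]=?,scc[6]=?,scc[7]=0

step 1: low=(low[0]=0,low[1]=0,low[2]=?,low[3]=2,low[4]=1,low[5]=?,low[6]=?,low[7]=4); scc=(scc[0]=?,scc[1]=?,scc[2]=?,scc[3]=?,scc[4]=?,scc[5]=?,scc[6]=?,scc[7]=0)
step 2: low=(low[0]=0,low[1]=0,low[2]=?,low[3]=2,low[4]=1,low[5]=?,low[6]=?,low[7]=4); scc=(scc[0]=?,scc[1]=?,scc[2]=?,scc[3]=?,scc[4]=?,scc[5]=?,scc[6]=?,scc[7]=0)
step 3: low=(low[0]=0,low[1]=0,low[2]=?,low[3]=0,low[4]=1,low[5]=?,low[6]=?,low[7]=4); scc=(scc[0]=?,scc[1]=?,scc[2]=?,scc[3]=?,scc[4]=?,scc[5]=?,scc[6]=?,scc[7]=0)
step 4: low=(low[0]=0,low[1]=0,low[2]=?,low[3]=0,low[4]=0,low[5]=?,low[6]=?,low[7]=4); scc=(scc[0]=?,scc[1]=?,scc[2]=?,scc[3]=?,scc[4]=?,scc[5]=?,scc[6]=?,scc[7]=0)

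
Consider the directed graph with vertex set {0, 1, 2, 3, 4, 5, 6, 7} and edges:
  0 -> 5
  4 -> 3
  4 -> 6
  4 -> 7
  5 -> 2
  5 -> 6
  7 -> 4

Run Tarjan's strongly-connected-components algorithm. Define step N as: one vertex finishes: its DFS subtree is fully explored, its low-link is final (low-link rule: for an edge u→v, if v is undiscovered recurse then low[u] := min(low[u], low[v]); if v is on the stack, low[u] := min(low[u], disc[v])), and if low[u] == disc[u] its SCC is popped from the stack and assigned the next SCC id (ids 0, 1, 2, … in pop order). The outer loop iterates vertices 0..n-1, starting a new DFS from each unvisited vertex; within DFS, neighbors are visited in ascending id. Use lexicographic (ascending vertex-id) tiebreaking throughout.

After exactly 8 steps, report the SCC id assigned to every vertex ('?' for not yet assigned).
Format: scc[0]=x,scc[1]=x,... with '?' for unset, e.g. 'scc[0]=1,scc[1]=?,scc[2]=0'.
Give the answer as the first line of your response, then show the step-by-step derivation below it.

scc[0]=3,scc[1]=4,scc[2]=0,scc[3]=5,scc[4]=6,scc[5]=2,scc[6]=1,scc[7]=6

step 1: low=(low[0]=0,low[1]=?,low[2]=2,low[3]=?,low[4]=?,low[5]=1,low[6]=?,low[7]=?); scc=(scc[0]=?,scc[1]=?,scc[2]=0,scc[3]=?,scc[4]=?,scc[5]=?,scc[6]=?,scc[7]=?)
step 2: low=(low[0]=0,low[1]=?,low[2]=2,low[3]=?,low[4]=?,low[5]=1,low[6]=3,low[7]=?); scc=(scc[0]=?,scc[1]=?,scc[2]=0,scc[3]=?,scc[4]=?,scc[5]=?,scc[6]=1,scc[7]=?)
step 3: low=(low[0]=0,low[1]=?,low[2]=2,low[3]=?,low[4]=?,low[5]=1,low[6]=3,low[7]=?); scc=(scc[0]=?,scc[1]=?,scc[2]=0,scc[3]=?,scc[4]=?,scc[5]=2,scc[6]=1,scc[7]=?)
step 4: low=(low[0]=0,low[1]=?,low[2]=2,low[3]=?,low[4]=?,low[5]=1,low[6]=3,low[7]=?); scc=(scc[0]=3,scc[1]=?,scc[2]=0,scc[3]=?,scc[4]=?,scc[5]=2,scc[6]=1,scc[7]=?)
step 5: low=(low[0]=0,low[1]=4,low[2]=2,low[3]=?,low[4]=?,low[5]=1,low[6]=3,low[7]=?); scc=(scc[0]=3,scc[1]=4,scc[2]=0,scc[3]=?,scc[4]=?,scc[5]=2,scc[6]=1,scc[7]=?)
step 6: low=(low[0]=0,low[1]=4,low[2]=2,low[3]=5,low[4]=?,low[5]=1,low[6]=3,low[7]=?); scc=(scc[0]=3,scc[1]=4,scc[2]=0,scc[3]=5,scc[4]=?,scc[5]=2,scc[6]=1,scc[7]=?)
step 7: low=(low[0]=0,low[1]=4,low[2]=2,low[3]=5,low[4]=6,low[5]=1,low[6]=3,low[7]=6); scc=(scc[0]=3,scc[1]=4,scc[2]=0,scc[3]=5,scc[4]=?,scc[5]=2,scc[6]=1,scc[7]=?)
step 8: low=(low[0]=0,low[1]=4,low[2]=2,low[3]=5,low[4]=6,low[5]=1,low[6]=3,low[7]=6); scc=(scc[0]=3,scc[1]=4,scc[2]=0,scc[3]=5,scc[4]=6,scc[5]=2,scc[6]=1,scc[7]=6)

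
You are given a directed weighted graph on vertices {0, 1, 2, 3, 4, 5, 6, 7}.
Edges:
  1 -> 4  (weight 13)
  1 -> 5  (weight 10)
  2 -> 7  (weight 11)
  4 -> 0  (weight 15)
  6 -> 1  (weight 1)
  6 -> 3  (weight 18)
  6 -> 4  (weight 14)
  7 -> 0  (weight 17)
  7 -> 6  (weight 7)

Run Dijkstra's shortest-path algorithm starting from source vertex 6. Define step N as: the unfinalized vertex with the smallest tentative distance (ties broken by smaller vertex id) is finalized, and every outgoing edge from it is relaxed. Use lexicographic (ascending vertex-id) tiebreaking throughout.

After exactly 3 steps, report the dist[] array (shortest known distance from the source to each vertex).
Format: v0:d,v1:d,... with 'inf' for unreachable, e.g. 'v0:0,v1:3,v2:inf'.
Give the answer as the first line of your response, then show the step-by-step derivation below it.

v0:inf,v1:1,v2:inf,v3:18,v4:14,v5:11,v6:0,v7:inf

step 1: dist = v0:inf,v1:1,v2:inf,v3:18,v4:14,v5:inf,v6:0,v7:inf
step 2: dist = v0:inf,v1:1,v2:inf,v3:18,v4:14,v5:11,v6:0,v7:inf
step 3: dist = v0:inf,v1:1,v2:inf,v3:18,v4:14,v5:11,v6:0,v7:inf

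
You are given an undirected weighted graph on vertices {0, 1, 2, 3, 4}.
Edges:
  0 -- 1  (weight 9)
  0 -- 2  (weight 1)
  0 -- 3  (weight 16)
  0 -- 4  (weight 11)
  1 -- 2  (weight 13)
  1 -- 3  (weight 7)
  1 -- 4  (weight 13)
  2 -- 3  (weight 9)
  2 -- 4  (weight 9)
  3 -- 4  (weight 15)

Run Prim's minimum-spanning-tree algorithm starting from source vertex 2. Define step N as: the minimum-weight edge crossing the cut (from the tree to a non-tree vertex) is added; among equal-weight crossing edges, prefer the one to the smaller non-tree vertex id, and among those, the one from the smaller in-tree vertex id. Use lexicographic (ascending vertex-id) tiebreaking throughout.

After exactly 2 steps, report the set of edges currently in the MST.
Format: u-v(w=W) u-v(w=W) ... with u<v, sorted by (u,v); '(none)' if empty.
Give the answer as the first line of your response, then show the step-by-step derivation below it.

0-1(w=9) 0-2(w=1)

step 1: add edge 0-2 (w=1); MST = {0-2(w=1)}
step 2: add edge 0-1 (w=9); MST = {0-1(w=9) 0-2(w=1)}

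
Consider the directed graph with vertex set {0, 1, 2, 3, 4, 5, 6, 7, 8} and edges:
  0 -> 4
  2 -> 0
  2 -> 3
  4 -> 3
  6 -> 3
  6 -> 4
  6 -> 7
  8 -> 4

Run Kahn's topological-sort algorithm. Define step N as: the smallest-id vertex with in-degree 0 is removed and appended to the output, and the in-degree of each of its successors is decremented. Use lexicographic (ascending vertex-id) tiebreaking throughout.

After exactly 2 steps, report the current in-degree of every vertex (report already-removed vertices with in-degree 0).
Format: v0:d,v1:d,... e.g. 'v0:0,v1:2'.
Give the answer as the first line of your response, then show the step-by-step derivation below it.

v0:0,v1:0,v2:0,v3:2,v4:3,v5:0,v6:0,v7:1,v8:0

step 1: output 1; order=[1]; indeg=(1,0,0,3,3,0,0,1,0)
step 2: output 2; order=[1,2]; indeg=(0,0,0,2,3,0,0,1,0)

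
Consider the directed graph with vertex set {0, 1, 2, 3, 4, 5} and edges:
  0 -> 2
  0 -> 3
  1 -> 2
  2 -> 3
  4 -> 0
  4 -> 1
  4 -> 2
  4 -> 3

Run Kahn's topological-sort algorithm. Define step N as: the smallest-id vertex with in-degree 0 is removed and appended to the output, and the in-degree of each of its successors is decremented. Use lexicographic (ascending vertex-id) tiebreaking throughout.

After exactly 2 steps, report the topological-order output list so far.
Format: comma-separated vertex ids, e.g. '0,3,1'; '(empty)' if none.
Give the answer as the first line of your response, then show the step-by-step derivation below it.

4,0

step 1: output 4; order=[4]; indeg=(0,0,2,2,0,0)
step 2: output 0; order=[4,0]; indeg=(0,0,1,1,0,0)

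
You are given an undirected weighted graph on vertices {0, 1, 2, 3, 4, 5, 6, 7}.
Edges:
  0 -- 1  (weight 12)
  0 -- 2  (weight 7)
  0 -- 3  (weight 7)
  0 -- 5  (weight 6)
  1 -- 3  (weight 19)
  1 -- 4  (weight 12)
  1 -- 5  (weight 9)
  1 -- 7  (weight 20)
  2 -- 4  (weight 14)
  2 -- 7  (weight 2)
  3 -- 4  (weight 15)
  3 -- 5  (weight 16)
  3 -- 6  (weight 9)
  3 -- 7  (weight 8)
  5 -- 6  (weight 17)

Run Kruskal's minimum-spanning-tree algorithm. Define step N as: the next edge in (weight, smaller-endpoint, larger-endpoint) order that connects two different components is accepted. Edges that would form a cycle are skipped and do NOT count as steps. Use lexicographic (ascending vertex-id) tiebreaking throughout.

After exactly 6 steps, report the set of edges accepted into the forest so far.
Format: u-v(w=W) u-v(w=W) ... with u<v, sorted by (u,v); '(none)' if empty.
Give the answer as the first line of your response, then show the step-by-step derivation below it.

0-2(w=7) 0-3(w=7) 0-5(w=6) 1-5(w=9) 2-7(w=2) 3-6(w=9)

step 1: add edge 2-7 (w=2); MST = {2-7(w=2)}
step 2: add edge 0-5 (w=6); MST = {0-5(w=6) 2-7(w=2)}
step 3: add edge 0-2 (w=7); MST = {0-2(w=7) 0-5(w=6) 2-7(w=2)}
step 4: add edge 0-3 (w=7); MST = {0-2(w=7) 0-3(w=7) 0-5(w=6) 2-7(w=2)}
step 5: add edge 1-5 (w=9); MST = {0-2(w=7) 0-3(w=7) 0-5(w=6) 1-5(w=9) 2-7(w=2)}
step 6: add edge 3-6 (w=9); MST = {0-2(w=7) 0-3(w=7) 0-5(w=6) 1-5(w=9) 2-7(w=2) 3-6(w=9)}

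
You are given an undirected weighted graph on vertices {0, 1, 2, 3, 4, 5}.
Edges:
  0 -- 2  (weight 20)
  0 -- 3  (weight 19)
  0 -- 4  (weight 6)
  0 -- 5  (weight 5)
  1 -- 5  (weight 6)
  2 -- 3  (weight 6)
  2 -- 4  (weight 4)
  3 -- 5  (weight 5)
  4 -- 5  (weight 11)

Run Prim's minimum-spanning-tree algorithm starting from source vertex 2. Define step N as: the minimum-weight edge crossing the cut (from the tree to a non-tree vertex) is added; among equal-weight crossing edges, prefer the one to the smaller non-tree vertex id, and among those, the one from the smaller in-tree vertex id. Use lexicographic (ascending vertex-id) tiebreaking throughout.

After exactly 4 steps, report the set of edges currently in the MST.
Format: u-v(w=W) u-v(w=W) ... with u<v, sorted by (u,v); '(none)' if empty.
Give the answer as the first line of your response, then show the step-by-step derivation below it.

0-4(w=6) 0-5(w=5) 2-4(w=4) 3-5(w=5)

step 1: add edge 2-4 (w=4); MST = {2-4(w=4)}
step 2: add edge 0-4 (w=6); MST = {0-4(w=6) 2-4(w=4)}
step 3: add edge 0-5 (w=5); MST = {0-4(w=6) 0-5(w=5) 2-4(w=4)}
step 4: add edge 3-5 (w=5); MST = {0-4(w=6) 0-5(w=5) 2-4(w=4) 3-5(w=5)}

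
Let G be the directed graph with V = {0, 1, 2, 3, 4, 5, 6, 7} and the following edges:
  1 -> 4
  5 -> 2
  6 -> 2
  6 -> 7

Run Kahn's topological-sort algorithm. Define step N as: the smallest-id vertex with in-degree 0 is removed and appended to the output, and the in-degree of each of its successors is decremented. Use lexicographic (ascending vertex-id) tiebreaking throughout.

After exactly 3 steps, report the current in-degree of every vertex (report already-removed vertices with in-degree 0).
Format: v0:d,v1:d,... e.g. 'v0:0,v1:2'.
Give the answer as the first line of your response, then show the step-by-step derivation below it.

v0:0,v1:0,v2:2,v3:0,v4:0,v5:0,v6:0,v7:1

step 1: output 0; order=[0]; indeg=(0,0,2,0,1,0,0,1)
step 2: output 1; order=[0,1]; indeg=(0,0,2,0,0,0,0,1)
step 3: output 3; order=[0,1,3]; indeg=(0,0,2,0,0,0,0,1)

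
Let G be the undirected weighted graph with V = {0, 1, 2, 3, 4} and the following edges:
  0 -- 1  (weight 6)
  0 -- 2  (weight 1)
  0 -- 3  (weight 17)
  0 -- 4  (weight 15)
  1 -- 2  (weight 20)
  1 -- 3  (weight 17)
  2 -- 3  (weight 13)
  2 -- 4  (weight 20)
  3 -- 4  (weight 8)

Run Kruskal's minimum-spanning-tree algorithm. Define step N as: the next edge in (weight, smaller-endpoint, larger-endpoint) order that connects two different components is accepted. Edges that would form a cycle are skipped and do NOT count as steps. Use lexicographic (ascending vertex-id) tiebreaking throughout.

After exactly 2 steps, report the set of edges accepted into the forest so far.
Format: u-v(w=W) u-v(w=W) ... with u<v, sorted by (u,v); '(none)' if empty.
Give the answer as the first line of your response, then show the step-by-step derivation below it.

0-1(w=6) 0-2(w=1)

step 1: add edge 0-2 (w=1); MST = {0-2(w=1)}
step 2: add edge 0-1 (w=6); MST = {0-1(w=6) 0-2(w=1)}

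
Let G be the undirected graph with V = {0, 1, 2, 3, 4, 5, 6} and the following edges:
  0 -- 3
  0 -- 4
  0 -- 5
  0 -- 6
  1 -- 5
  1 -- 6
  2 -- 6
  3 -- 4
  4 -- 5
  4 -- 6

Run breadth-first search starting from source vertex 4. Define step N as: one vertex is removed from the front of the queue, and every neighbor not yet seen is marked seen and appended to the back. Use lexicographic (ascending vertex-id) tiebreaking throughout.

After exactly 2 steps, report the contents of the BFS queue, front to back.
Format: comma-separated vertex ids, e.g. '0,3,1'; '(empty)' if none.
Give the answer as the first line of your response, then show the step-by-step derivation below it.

3,5,6

step 1: dequeue 4; queue=[0,3,5,6]; order=4
step 2: dequeue 0; queue=[3,5,6]; order=4,0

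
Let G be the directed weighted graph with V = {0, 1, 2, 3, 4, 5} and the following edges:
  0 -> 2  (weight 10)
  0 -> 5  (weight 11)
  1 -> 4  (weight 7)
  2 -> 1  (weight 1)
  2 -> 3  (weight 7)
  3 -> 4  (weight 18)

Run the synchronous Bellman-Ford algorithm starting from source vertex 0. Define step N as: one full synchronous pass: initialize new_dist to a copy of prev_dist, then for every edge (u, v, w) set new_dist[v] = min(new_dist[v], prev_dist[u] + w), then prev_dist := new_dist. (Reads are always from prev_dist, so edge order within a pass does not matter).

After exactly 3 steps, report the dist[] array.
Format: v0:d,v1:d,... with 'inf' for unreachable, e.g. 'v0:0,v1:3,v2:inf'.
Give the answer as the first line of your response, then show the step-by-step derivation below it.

v0:0,v1:11,v2:10,v3:17,v4:18,v5:11

step 1: dist = v0:0,v1:inf,v2:10,v3:inf,v4:inf,v5:11
step 2: dist = v0:0,v1:11,v2:10,v3:17,v4:inf,v5:11
step 3: dist = v0:0,v1:11,v2:10,v3:17,v4:18,v5:11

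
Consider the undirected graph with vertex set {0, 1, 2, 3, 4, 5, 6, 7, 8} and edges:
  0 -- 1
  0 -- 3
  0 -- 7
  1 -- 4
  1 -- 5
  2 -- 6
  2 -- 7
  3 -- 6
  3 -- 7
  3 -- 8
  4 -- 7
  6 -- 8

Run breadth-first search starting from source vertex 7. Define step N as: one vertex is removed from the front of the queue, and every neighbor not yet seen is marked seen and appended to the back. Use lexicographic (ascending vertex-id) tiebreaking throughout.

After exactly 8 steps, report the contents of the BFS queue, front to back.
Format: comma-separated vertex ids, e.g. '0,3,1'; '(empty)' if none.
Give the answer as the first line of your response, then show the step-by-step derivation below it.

5

step 1: dequeue 7; queue=[0,2,3,4]; order=7
step 2: dequeue 0; queue=[2,3,4,1]; order=7,0
step 3: dequeue 2; queue=[3,4,1,6]; order=7,0,2
step 4: dequeue 3; queue=[4,1,6,8]; order=7,0,2,3
step 5: dequeue 4; queue=[1,6,8]; order=7,0,2,3,4
step 6: dequeue 1; queue=[6,8,5]; order=7,0,2,3,4,1
step 7: dequeue 6; queue=[8,5]; order=7,0,2,3,4,1,6
step 8: dequeue 8; queue=[5]; order=7,0,2,3,4,1,6,8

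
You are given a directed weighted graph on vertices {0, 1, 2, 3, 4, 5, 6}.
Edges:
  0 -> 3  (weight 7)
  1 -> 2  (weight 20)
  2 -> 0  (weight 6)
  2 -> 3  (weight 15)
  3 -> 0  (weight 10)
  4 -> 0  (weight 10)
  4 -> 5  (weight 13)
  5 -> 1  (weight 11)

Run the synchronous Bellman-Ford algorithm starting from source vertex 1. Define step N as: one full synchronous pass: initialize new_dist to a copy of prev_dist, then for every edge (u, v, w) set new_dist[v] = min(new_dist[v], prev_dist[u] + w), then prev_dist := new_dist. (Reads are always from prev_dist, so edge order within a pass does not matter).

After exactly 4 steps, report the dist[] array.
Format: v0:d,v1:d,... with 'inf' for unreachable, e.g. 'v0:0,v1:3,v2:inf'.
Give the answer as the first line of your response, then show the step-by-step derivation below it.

v0:26,v1:0,v2:20,v3:33,v4:inf,v5:inf,v6:inf

step 1: dist = v0:inf,v1:0,v2:20,v3:inf,v4:inf,v5:inf,v6:inf
step 2: dist = v0:26,v1:0,v2:20,v3:35,v4:inf,v5:inf,v6:inf
step 3: dist = v0:26,v1:0,v2:20,v3:33,v4:inf,v5:inf,v6:inf
step 4: dist = v0:26,v1:0,v2:20,v3:33,v4:inf,v5:inf,v6:inf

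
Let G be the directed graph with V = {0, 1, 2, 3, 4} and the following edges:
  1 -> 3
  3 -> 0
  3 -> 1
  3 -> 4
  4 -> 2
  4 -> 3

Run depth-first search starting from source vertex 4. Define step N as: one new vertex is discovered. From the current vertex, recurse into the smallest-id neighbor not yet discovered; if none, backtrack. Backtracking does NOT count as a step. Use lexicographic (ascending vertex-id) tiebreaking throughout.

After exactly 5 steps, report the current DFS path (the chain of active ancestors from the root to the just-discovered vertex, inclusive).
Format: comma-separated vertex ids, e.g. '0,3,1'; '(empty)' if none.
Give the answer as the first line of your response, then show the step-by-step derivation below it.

4,3,1

step 1: discover 4; path=4; order=4
step 2: discover 2; path=4>2; order=4,2
step 3: discover 3; path=4>3; order=4,2,3
step 4: discover 0; path=4>3>0; order=4,2,3,0
step 5: discover 1; path=4>3>1; order=4,2,3,0,1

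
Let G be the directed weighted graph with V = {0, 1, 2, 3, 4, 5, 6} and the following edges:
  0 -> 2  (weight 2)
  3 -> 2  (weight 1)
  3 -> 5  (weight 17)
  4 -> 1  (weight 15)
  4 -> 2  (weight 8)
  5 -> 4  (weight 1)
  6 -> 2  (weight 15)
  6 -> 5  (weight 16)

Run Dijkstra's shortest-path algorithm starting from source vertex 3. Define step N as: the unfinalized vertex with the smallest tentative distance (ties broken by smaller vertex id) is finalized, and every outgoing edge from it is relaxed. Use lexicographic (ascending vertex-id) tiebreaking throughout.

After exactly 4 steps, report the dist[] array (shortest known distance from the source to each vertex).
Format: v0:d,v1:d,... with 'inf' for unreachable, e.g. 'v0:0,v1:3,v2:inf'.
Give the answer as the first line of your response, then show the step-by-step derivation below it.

v0:inf,v1:33,v2:1,v3:0,v4:18,v5:17,v6:inf

step 1: dist = v0:inf,v1:inf,v2:1,v3:0,v4:inf,v5:17,v6:inf
step 2: dist = v0:inf,v1:inf,v2:1,v3:0,v4:inf,v5:17,v6:inf
step 3: dist = v0:inf,v1:inf,v2:1,v3:0,v4:18,v5:17,v6:inf
step 4: dist = v0:inf,v1:33,v2:1,v3:0,v4:18,v5:17,v6:inf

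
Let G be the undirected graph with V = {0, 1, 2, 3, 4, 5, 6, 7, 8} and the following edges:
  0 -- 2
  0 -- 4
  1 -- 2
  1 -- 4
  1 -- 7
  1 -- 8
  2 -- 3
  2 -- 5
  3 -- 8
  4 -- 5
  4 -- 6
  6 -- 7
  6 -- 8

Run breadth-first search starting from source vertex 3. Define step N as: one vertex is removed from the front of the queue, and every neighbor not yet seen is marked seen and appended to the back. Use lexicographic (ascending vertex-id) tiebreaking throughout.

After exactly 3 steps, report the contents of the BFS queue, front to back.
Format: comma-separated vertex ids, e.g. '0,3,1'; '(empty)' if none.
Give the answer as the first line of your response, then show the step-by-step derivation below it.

0,1,5,6

step 1: dequeue 3; queue=[2,8]; order=3
step 2: dequeue 2; queue=[8,0,1,5]; order=3,2
step 3: dequeue 8; queue=[0,1,5,6]; order=3,2,8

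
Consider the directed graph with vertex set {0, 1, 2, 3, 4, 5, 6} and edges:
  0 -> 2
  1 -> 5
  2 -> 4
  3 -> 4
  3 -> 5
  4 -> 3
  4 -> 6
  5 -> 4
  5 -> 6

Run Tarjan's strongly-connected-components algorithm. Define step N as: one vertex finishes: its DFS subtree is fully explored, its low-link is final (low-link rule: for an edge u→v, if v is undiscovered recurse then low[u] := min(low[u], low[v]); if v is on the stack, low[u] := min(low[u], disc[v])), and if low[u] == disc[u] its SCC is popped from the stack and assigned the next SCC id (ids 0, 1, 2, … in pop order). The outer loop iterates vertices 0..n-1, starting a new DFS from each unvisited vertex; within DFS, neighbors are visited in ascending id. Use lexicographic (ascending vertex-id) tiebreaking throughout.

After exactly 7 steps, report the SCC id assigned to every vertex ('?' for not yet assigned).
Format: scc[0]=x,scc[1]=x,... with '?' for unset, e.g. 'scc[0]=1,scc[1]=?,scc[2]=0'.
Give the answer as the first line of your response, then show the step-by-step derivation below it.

scc[0]=3,scc[1]=4,scc[2]=2,scc[3]=1,scc[4]=1,scc[5]=1,scc[6]=0

step 1: low=(low[0]=0,low[1]=?,low[2]=1,low[3]=2,low[4]=2,low[5]=2,low[6]=5); scc=(scc[0]=?,scc[1]=?,scc[2]=?,scc[3]=?,scc[4]=?,scc[5]=?,scc[6]=0)
step 2: low=(low[0]=0,low[1]=?,low[2]=1,low[3]=2,low[4]=2,low[5]=2,low[6]=5); scc=(scc[0]=?,scc[1]=?,scc[2]=?,scc[3]=?,scc[4]=?,scc[5]=?,scc[6]=0)
step 3: low=(low[0]=0,low[1]=?,low[2]=1,low[3]=2,low[4]=2,low[5]=2,low[6]=5); scc=(scc[0]=?,scc[1]=?,scc[2]=?,scc[3]=?,scc[4]=?,scc[5]=?,scc[6]=0)
step 4: low=(low[0]=0,low[1]=?,low[2]=1,low[3]=2,low[4]=2,low[5]=2,low[6]=5); scc=(scc[0]=?,scc[1]=?,scc[2]=?,scc[3]=1,scc[4]=1,scc[5]=1,scc[6]=0)
step 5: low=(low[0]=0,low[1]=?,low[2]=1,low[3]=2,low[4]=2,low[5]=2,low[6]=5); scc=(scc[0]=?,scc[1]=?,scc[2]=2,scc[3]=1,scc[4]=1,scc[5]=1,scc[6]=0)
step 6: low=(low[0]=0,low[1]=?,low[2]=1,low[3]=2,low[4]=2,low[5]=2,low[6]=5); scc=(scc[0]=3,scc[1]=?,scc[2]=2,scc[3]=1,scc[4]=1,scc[5]=1,scc[6]=0)
step 7: low=(low[0]=0,low[1]=6,low[2]=1,low[3]=2,low[4]=2,low[5]=2,low[6]=5); scc=(scc[0]=3,scc[1]=4,scc[2]=2,scc[3]=1,scc[4]=1,scc[5]=1,scc[6]=0)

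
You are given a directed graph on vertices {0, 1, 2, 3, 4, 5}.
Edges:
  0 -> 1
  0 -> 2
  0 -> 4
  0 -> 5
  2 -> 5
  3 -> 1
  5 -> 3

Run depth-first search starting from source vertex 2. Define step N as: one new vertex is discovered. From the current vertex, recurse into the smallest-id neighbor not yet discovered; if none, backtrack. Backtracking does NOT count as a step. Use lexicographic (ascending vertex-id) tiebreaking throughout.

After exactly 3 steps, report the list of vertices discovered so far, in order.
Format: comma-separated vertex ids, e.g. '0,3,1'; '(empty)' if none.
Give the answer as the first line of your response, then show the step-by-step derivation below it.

2,5,3

step 1: discover 2; path=2; order=2
step 2: discover 5; path=2>5; order=2,5
step 3: discover 3; path=2>5>3; order=2,5,3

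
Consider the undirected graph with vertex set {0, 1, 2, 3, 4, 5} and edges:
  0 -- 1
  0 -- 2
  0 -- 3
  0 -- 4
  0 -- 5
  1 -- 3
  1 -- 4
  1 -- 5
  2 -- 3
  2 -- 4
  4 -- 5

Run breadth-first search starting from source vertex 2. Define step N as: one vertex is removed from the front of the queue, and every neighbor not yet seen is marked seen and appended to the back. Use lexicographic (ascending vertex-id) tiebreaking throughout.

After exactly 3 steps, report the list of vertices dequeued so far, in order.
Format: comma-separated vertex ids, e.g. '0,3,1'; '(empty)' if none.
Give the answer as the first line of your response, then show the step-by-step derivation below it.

2,0,3

step 1: dequeue 2; queue=[0,3,4]; order=2
step 2: dequeue 0; queue=[3,4,1,5]; order=2,0
step 3: dequeue 3; queue=[4,1,5]; order=2,0,3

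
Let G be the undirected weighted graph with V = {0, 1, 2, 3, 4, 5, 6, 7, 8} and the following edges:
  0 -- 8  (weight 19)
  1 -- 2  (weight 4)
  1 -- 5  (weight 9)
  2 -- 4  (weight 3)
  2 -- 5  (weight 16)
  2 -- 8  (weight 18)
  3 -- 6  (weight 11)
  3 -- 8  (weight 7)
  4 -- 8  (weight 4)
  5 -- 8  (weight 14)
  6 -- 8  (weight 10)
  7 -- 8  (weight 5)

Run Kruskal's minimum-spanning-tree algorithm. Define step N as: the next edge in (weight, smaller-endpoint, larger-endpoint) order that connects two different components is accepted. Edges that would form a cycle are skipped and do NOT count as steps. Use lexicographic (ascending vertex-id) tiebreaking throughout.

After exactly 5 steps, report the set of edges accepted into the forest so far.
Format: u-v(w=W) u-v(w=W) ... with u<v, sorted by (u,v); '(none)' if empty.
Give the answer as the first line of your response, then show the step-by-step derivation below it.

1-2(w=4) 2-4(w=3) 3-8(w=7) 4-8(w=4) 7-8(w=5)

step 1: add edge 2-4 (w=3); MST = {2-4(w=3)}
step 2: add edge 1-2 (w=4); MST = {1-2(w=4) 2-4(w=3)}
step 3: add edge 4-8 (w=4); MST = {1-2(w=4) 2-4(w=3) 4-8(w=4)}
step 4: add edge 7-8 (w=5); MST = {1-2(w=4) 2-4(w=3) 4-8(w=4) 7-8(w=5)}
step 5: add edge 3-8 (w=7); MST = {1-2(w=4) 2-4(w=3) 3-8(w=7) 4-8(w=4) 7-8(w=5)}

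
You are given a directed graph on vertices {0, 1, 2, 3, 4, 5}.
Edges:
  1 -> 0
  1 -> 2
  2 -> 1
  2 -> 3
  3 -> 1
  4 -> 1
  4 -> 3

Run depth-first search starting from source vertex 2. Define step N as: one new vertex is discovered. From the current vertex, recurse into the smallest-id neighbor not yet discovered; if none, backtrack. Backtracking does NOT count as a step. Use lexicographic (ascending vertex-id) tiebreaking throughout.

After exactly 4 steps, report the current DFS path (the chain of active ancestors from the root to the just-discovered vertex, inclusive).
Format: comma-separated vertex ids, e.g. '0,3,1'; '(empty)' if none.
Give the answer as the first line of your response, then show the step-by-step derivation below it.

2,3

step 1: discover 2; path=2; order=2
step 2: discover 1; path=2>1; order=2,1
step 3: discover 0; path=2>1>0; order=2,1,0
step 4: discover 3; path=2>3; order=2,1,0,3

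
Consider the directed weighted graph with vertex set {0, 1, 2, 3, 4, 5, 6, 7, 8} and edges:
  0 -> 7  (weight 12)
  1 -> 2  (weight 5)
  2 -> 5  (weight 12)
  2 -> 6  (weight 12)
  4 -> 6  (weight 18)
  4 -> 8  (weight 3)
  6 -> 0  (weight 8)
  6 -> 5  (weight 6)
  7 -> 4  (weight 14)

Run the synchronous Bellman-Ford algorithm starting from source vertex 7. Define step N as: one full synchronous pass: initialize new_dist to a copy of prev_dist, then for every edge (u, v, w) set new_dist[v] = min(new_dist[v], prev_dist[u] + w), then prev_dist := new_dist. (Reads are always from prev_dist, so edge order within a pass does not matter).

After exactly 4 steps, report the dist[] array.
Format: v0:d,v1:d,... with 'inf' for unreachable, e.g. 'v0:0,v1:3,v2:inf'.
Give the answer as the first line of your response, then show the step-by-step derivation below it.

v0:40,v1:inf,v2:inf,v3:inf,v4:14,v5:38,v6:32,v7:0,v8:17

step 1: dist = v0:inf,v1:inf,v2:inf,v3:inf,v4:14,v5:inf,v6:inf,v7:0,v8:inf
step 2: dist = v0:inf,v1:inf,v2:inf,v3:inf,v4:14,v5:inf,v6:32,v7:0,v8:17
step 3: dist = v0:40,v1:inf,v2:inf,v3:inf,v4:14,v5:38,v6:32,v7:0,v8:17
step 4: dist = v0:40,v1:inf,v2:inf,v3:inf,v4:14,v5:38,v6:32,v7:0,v8:17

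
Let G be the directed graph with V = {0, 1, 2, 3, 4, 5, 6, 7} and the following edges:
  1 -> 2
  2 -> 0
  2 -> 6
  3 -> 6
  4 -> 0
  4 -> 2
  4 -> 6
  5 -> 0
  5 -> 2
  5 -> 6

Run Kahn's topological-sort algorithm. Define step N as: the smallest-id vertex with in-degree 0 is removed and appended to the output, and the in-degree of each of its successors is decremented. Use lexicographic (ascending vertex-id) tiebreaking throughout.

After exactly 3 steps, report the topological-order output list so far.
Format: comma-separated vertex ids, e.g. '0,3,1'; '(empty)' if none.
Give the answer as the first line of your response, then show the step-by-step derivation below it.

1,3,4

step 1: output 1; order=[1]; indeg=(3,0,2,0,0,0,4,0)
step 2: output 3; order=[1,3]; indeg=(3,0,2,0,0,0,3,0)
step 3: output 4; order=[1,3,4]; indeg=(2,0,1,0,0,0,2,0)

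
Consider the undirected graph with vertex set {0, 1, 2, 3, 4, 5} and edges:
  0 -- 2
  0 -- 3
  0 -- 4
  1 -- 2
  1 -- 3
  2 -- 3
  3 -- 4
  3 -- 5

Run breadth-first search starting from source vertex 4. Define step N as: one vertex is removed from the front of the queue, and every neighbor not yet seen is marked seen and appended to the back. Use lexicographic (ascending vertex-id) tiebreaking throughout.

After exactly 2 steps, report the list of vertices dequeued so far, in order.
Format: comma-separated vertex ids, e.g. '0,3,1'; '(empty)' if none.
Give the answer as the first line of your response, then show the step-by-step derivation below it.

4,0

step 1: dequeue 4; queue=[0,3]; order=4
step 2: dequeue 0; queue=[3,2]; order=4,0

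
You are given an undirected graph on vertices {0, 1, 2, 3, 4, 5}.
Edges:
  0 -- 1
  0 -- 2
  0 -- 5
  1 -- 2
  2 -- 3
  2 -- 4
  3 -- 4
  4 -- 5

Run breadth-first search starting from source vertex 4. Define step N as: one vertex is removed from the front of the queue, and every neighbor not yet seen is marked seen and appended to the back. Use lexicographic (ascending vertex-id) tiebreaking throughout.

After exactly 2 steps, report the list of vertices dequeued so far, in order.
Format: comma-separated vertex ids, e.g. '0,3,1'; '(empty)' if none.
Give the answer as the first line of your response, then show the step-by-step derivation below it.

4,2

step 1: dequeue 4; queue=[2,3,5]; order=4
step 2: dequeue 2; queue=[3,5,0,1]; order=4,2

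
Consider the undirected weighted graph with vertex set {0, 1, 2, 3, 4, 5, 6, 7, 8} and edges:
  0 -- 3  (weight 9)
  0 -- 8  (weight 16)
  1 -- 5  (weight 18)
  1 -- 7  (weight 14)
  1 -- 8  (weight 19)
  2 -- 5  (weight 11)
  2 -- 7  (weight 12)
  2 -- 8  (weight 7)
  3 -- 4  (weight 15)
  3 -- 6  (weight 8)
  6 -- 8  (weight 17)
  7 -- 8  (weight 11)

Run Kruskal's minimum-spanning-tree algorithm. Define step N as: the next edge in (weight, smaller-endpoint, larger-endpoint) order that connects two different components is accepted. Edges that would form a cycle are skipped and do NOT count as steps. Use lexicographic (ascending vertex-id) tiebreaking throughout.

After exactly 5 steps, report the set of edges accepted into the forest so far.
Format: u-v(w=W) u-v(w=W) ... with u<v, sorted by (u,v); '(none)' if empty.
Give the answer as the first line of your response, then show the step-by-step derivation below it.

0-3(w=9) 2-5(w=11) 2-8(w=7) 3-6(w=8) 7-8(w=11)

step 1: add edge 2-8 (w=7); MST = {2-8(w=7)}
step 2: add edge 3-6 (w=8); MST = {2-8(w=7) 3-6(w=8)}
step 3: add edge 0-3 (w=9); MST = {0-3(w=9) 2-8(w=7) 3-6(w=8)}
step 4: add edge 2-5 (w=11); MST = {0-3(w=9) 2-5(w=11) 2-8(w=7) 3-6(w=8)}
step 5: add edge 7-8 (w=11); MST = {0-3(w=9) 2-5(w=11) 2-8(w=7) 3-6(w=8) 7-8(w=11)}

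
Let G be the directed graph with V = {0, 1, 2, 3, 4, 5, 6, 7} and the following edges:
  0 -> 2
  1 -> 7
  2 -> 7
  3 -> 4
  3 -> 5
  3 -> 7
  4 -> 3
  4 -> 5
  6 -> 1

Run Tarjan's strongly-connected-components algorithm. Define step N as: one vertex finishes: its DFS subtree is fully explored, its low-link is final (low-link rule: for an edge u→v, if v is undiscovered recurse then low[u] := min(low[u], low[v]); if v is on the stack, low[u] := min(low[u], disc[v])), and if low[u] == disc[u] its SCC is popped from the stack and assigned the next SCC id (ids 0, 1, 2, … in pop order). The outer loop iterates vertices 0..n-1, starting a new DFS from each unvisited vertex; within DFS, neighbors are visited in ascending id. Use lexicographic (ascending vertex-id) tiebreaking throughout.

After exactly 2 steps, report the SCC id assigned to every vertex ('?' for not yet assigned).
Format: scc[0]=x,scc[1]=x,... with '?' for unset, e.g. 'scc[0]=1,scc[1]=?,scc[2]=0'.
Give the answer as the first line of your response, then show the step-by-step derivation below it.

scc[0]=?,scc[1]=?,scc[2]=1,scc[3]=?,scc[4]=?,scc[5]=?,scc[6]=?,scc[7]=0

step 1: low=(low[0]=0,low[1]=?,low[2]=1,low[3]=?,low[4]=?,low[5]=?,low[6]=?,low[7]=2); scc=(scc[0]=?,scc[1]=?,scc[2]=?,scc[3]=?,scc[4]=?,scc[5]=?,scc[6]=?,scc[7]=0)
step 2: low=(low[0]=0,low[1]=?,low[2]=1,low[3]=?,low[4]=?,low[5]=?,low[6]=?,low[7]=2); scc=(scc[0]=?,scc[1]=?,scc[2]=1,scc[3]=?,scc[4]=?,scc[5]=?,scc[6]=?,scc[7]=0)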